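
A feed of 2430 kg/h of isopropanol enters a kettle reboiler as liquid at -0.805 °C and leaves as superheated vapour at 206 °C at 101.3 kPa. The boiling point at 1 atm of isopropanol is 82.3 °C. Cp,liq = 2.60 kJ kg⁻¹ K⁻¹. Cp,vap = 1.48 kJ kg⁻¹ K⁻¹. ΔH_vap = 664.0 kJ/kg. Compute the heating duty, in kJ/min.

liquid -0.805→82.3 °C: 216.07 kJ/kg
vaporisation at 82.3 °C: 664 kJ/kg
vapour 82.3→206 °C: 183.08 kJ/kg
Δh = 216.07 + 664 + 183.08 = 1063.1 kJ/kg
Q = ṁ·Δh = 2430 kg/h × 1063.1 kJ/kg = 2.5835e+06 kJ/h
|Q| = 717.63 kW = 43058 kJ/min

Q = 43100 kJ/min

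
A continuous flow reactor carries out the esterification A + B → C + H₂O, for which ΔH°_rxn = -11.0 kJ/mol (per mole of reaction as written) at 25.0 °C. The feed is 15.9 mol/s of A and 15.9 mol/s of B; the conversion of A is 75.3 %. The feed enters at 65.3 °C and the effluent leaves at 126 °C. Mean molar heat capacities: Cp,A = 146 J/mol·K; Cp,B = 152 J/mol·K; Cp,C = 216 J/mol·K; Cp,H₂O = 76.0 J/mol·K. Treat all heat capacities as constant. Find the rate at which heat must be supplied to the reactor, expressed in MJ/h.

Q_in = 535 MJ/h

Extent of reaction ξ = 0.753 × 15.9 = 11.973 mol/s
Reaction term: ξ·ΔH°_rxn = 11.973 × -11.0 = -131.7 kJ/s
Sensible, feed 65.3→25 °C: -190.95 kJ/s
Outlet flows (mol/s): A 3.9273, B 3.9273, C 11.973, H₂O 11.973
Sensible, products 25→126 °C: 471.3 kJ/s
Q = ΔH = 148.65 kJ/s = 148.65 kW
Heat supplied = 535.15 MJ/h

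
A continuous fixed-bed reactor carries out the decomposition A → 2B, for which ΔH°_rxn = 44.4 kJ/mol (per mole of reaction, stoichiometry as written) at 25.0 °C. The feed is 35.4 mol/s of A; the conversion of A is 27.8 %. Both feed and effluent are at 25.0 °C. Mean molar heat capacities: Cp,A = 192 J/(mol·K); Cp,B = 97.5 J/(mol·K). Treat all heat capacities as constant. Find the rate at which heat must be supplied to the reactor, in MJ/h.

Extent of reaction ξ = 0.278 × 35.4 = 9.8412 mol/s
Reaction term: ξ·ΔH°_rxn = 9.8412 × 44.4 = 436.95 kJ/s
Q = ΔH = 436.95 kJ/s = 436.95 kW
Heat supplied = 1573 MJ/h

Q_in = 1570 MJ/h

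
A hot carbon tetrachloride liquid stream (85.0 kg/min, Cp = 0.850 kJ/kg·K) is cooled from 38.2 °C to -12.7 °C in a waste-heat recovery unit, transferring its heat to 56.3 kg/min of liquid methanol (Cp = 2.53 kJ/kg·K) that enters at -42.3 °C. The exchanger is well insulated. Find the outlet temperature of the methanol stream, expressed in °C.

Heat released by hot stream: Q = 85.0 × 0.850 × (38.2 − -12.7) = 3677.5 kJ/min
Energy balance on cold side (adiabatic exchanger): Q = ṁ_c·Cp_c·(T_c,out − T_c,in)
T_c,out = -42.3 + 3677.5/(56.3 × 2.53) = -16.482 °C

T_c,out = -16.5 °C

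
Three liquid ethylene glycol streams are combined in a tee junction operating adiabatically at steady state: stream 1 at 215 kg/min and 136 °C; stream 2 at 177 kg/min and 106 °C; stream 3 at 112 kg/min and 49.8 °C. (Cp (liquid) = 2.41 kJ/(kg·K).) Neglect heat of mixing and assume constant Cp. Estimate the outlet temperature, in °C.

Adiabatic, steady state ⇒ Σ ṁᵢCp,ᵢ(T_out − Tᵢ) = 0
Σ ṁᵢCp,ᵢTᵢ = 215×2.41×136 + 177×2.41×106 + 112×2.41×49.8 = 129130
Σ ṁᵢCp,ᵢ = 215×2.41 + 177×2.41 + 112×2.41 = 1214.6
T_out = 129130 / 1214.6 = 106.31 °C

T_out = 106 °C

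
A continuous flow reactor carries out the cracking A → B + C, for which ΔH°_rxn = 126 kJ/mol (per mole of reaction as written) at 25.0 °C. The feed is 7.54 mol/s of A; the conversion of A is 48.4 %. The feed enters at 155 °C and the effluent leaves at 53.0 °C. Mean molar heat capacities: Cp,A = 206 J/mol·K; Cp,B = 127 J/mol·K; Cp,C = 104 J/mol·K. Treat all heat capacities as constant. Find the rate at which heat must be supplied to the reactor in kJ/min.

Q_in = 18200 kJ/min

Extent of reaction ξ = 0.484 × 7.54 = 3.6494 mol/s
Reaction term: ξ·ΔH°_rxn = 3.6494 × 126 = 459.82 kJ/s
Sensible, feed 155→25 °C: -201.92 kJ/s
Outlet flows (mol/s): A 3.8906, B 3.6494, C 3.6494
Sensible, products 25→53.0 °C: 46.045 kJ/s
Q = ΔH = 303.94 kJ/s = 303.94 kW
Heat supplied = 18237 kJ/min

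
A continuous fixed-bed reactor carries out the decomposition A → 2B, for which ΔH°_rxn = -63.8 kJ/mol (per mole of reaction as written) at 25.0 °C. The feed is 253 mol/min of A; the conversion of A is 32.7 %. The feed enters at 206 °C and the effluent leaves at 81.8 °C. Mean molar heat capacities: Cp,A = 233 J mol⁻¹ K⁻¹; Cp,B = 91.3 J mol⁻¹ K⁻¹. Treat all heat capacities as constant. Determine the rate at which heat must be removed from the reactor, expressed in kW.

Q_out = 214 kW

Extent of reaction ξ = 0.327 × 253 = 82.731 mol/min
Reaction term: ξ·ΔH°_rxn = 82.731 × -63.8 = -5278.2 kJ/min
Sensible, feed 206→25 °C: -10670 kJ/min
Outlet flows (mol/min): A 170.27, B 165.46
Sensible, products 25→81.8 °C: 3111.5 kJ/min
Q = ΔH = -12837 kJ/min = -213.94 kW
Heat removed = 213.94 kW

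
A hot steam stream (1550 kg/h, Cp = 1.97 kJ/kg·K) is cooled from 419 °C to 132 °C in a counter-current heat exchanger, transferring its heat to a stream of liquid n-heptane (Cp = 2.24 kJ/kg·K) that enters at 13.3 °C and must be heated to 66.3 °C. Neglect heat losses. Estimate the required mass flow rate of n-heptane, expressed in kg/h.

Heat released by hot stream: Q = 1550 × 1.97 × (419 − 132) = 876350 kJ/h
Energy balance on cold side (adiabatic exchanger): Q = ṁ_c·Cp_c·(T_c,out − T_c,in)
ṁ_c = 876350 / [2.24 × (66.3 − 13.3)] = 7381.7 kg/h

ṁ_c = 7380 kg/h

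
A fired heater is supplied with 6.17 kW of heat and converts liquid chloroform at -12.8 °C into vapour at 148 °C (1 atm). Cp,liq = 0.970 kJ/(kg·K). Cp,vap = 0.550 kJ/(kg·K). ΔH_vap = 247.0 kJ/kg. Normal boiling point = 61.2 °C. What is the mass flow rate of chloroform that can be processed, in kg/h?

ṁ = 60.6 kg/h

Δh = 0.970×(61.2−-12.8) + 247.0 + 0.550×(148−61.2) = 366.52 kJ/kg
Q = 6.17 kW = 6.17 kJ/s = 22212 kJ/h
ṁ = Q/Δh = 22212 / 366.52 = 60.602 kg/h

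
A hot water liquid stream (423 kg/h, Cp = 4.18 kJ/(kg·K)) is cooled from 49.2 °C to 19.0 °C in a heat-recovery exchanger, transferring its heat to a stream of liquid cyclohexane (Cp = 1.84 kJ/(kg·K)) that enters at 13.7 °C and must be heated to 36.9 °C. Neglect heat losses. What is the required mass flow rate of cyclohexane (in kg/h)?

ṁ_c = 1250 kg/h

Heat released by hot stream: Q = 423 × 4.18 × (49.2 − 19.0) = 53398 kJ/h
Energy balance on cold side (adiabatic exchanger): Q = ṁ_c·Cp_c·(T_c,out − T_c,in)
ṁ_c = 53398 / [1.84 × (36.9 − 13.7)] = 1250.9 kg/h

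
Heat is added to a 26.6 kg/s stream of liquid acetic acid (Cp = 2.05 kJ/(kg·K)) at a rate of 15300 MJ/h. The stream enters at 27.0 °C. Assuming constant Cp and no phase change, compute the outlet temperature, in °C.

Q = 15300 MJ/h = 4250 kJ/s
ΔT = Q/(ṁ·Cp) = 4250/(26.6×2.05) = 77.939 K
T_out = 27.0 + 77.939 = 104.94 °C

T_out = 105 °C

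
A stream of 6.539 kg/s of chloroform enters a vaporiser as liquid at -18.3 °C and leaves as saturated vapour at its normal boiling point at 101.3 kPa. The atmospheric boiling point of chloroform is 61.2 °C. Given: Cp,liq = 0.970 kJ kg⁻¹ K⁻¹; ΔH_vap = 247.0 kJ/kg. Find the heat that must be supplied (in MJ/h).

Q = 7630 MJ/h

liquid -18.3→61.2 °C: 77.115 kJ/kg
vaporisation at 61.2 °C: 247 kJ/kg
Δh = 77.115 + 247 = 324.12 kJ/kg
Q = ṁ·Δh = 6.539 kg/s × 324.12 kJ/kg = 2119.4 kJ/s
|Q| = 2119.4 kW = 7629.8 MJ/h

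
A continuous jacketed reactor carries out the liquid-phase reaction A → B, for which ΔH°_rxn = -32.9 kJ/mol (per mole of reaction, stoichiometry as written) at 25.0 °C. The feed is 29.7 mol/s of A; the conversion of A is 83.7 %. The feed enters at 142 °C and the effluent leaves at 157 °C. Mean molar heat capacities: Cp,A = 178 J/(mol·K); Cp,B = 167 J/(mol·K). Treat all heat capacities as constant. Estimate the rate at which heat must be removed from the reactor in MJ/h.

Extent of reaction ξ = 0.837 × 29.7 = 24.859 mol/s
Reaction term: ξ·ΔH°_rxn = 24.859 × -32.9 = -817.86 kJ/s
Sensible, feed 142→25 °C: -618.53 kJ/s
Outlet flows (mol/s): A 4.8411, B 24.859
Sensible, products 25→157 °C: 661.74 kJ/s
Q = ΔH = -774.65 kJ/s = -774.65 kW
Heat removed = 2788.8 MJ/h

Q_out = 2790 MJ/h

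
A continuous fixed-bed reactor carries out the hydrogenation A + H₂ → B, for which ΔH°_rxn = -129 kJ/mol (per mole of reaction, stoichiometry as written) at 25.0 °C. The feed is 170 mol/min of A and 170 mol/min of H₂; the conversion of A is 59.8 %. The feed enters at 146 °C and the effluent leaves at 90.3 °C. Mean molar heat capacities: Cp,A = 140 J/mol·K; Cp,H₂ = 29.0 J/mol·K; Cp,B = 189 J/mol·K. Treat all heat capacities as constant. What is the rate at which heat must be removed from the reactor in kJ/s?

Extent of reaction ξ = 0.598 × 170 = 101.66 mol/min
Reaction term: ξ·ΔH°_rxn = 101.66 × -129 = -13114 kJ/min
Sensible, feed 146→25 °C: -3476.3 kJ/min
Outlet flows (mol/min): A 68.34, H₂ 68.34, B 101.66
Sensible, products 25→90.3 °C: 2008.8 kJ/min
Q = ΔH = -14582 kJ/min = -243.03 kW
Heat removed = 243.03 kJ/s

Q_out = 243 kJ/s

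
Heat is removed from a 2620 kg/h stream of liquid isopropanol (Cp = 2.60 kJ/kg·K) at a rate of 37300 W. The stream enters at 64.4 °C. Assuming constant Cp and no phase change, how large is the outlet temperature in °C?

Q = 37300 W = 134280 kJ/h
ΔT = Q/(ṁ·Cp) = 134280/(2620×2.60) = 19.712 K
T_out = 64.4 − 19.712 = 44.688 °C

T_out = 44.7 °C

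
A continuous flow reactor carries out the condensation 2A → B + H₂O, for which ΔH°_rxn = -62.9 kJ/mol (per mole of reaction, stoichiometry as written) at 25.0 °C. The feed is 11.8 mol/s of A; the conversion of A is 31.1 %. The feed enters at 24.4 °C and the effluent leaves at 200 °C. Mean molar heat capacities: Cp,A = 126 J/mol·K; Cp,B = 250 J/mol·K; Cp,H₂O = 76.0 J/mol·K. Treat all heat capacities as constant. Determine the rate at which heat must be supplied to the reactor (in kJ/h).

Q_in = 610000 kJ/h

Extent of reaction ξ = 0.311 × 11.8 / 2 = 1.8349 mol/s
Reaction term: ξ·ΔH°_rxn = 1.8349 × -62.9 = -115.42 kJ/s
Sensible, feed 24.4→25 °C: 0.89208 kJ/s
Outlet flows (mol/s): A 8.1302, B 1.8349, H₂O 1.8349
Sensible, products 25→200 °C: 283.95 kJ/s
Q = ΔH = 169.43 kJ/s = 169.43 kW
Heat supplied = 609940 kJ/h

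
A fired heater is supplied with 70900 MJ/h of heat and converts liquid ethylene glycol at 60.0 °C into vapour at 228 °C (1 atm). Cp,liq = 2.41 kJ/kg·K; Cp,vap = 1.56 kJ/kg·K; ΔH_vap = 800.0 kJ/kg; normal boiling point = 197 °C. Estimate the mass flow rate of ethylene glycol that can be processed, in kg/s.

ṁ = 16.7 kg/s

Δh = 2.41×(197−60.0) + 800.0 + 1.56×(228−197) = 1178.5 kJ/kg
Q = 70900 MJ/h = 19694 kJ/s = 19694 kJ/s
ṁ = Q/Δh = 19694 / 1178.5 = 16.711 kg/s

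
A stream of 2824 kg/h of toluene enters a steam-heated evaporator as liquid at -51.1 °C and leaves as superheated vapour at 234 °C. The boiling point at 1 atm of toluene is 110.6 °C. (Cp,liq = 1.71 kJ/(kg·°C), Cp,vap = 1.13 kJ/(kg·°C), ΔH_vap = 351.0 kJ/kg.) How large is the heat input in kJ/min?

liquid -51.1→110.6 °C: 276.51 kJ/kg
vaporisation at 110.6 °C: 351 kJ/kg
vapour 110.6→234 °C: 139.44 kJ/kg
Δh = 276.51 + 351 + 139.44 = 766.95 kJ/kg
Q = ṁ·Δh = 2824 kg/h × 766.95 kJ/kg = 2.1659e+06 kJ/h
|Q| = 601.63 kW = 36098 kJ/min

Q = 36100 kJ/min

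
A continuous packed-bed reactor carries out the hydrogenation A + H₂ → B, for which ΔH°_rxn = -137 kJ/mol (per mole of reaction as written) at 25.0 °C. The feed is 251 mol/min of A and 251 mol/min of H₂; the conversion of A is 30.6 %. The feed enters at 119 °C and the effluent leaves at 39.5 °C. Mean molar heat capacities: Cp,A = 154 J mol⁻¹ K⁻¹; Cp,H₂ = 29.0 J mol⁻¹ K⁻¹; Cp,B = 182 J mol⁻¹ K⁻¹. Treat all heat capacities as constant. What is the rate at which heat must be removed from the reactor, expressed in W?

Q_out = 236000 W

Extent of reaction ξ = 0.306 × 251 = 76.806 mol/min
Reaction term: ξ·ΔH°_rxn = 76.806 × -137 = -10522 kJ/min
Sensible, feed 119→25 °C: -4317.7 kJ/min
Outlet flows (mol/min): A 174.19, H₂ 174.19, B 76.806
Sensible, products 25→39.5 °C: 664.91 kJ/min
Q = ΔH = -14175 kJ/min = -236.25 kW
Heat removed = 236250 W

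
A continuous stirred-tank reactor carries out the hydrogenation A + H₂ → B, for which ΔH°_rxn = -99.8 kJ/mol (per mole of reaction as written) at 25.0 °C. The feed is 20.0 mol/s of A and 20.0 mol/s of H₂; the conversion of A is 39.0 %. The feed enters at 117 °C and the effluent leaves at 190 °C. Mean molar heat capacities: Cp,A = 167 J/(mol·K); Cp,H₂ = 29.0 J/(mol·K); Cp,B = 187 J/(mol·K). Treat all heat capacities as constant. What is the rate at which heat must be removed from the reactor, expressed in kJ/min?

Q_out = 30200 kJ/min

Extent of reaction ξ = 0.390 × 20.0 = 7.8 mol/s
Reaction term: ξ·ΔH°_rxn = 7.8 × -99.8 = -778.44 kJ/s
Sensible, feed 117→25 °C: -360.64 kJ/s
Outlet flows (mol/s): A 12.2, H₂ 12.2, B 7.8
Sensible, products 25→190 °C: 635.22 kJ/s
Q = ΔH = -503.86 kJ/s = -503.86 kW
Heat removed = 30232 kJ/min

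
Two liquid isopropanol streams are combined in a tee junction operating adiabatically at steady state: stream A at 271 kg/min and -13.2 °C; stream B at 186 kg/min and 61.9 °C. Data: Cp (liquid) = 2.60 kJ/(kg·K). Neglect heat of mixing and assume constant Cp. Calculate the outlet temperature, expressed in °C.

T_out = 17.4 °C

No heat crosses the boundary, so H_out = H_in.
T_out = Σ ṁᵢCp,ᵢTᵢ / Σ ṁᵢCp,ᵢ
      = 20634 / 1188.2 = 17.366 °C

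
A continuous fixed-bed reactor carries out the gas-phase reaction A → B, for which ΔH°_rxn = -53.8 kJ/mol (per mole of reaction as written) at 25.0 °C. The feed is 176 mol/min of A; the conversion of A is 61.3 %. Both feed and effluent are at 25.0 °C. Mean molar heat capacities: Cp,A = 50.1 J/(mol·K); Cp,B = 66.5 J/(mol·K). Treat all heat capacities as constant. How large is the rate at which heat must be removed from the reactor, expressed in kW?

Extent of reaction ξ = 0.613 × 176 = 107.89 mol/min
Reaction term: ξ·ΔH°_rxn = 107.89 × -53.8 = -5804.4 kJ/min
Q = ΔH = -5804.4 kJ/min = -96.74 kW
Heat removed = 96.74 kW

Q_out = 96.7 kW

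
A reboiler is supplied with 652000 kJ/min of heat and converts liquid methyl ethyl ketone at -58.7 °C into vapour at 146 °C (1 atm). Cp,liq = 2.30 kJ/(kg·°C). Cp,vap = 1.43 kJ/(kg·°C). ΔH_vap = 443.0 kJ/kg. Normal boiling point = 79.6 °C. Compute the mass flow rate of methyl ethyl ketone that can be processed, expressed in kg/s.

Δh = 2.30×(79.6−-58.7) + 443.0 + 1.43×(146−79.6) = 856.04 kJ/kg
Q = 652000 kJ/min = 10867 kJ/s = 10867 kJ/s
ṁ = Q/Δh = 10867 / 856.04 = 12.694 kg/s

ṁ = 12.7 kg/s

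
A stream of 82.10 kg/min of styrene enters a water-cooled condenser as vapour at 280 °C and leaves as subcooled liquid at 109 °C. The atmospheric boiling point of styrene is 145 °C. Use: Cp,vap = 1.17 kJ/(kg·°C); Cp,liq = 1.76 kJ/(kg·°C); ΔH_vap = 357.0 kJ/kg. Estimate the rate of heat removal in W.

vapour 280→145 °C: -157.95 kJ/kg
condensation at 145 °C: -357 kJ/kg
liquid 145→109 °C: -63.36 kJ/kg
Δh = -157.95 + -357 + -63.36 = -578.31 kJ/kg
Q = ṁ·Δh = 82.10 kg/min × -578.31 kJ/kg = -47479 kJ/min
|Q| = 791.32 kW = 791320 W

Q_c = 791000 W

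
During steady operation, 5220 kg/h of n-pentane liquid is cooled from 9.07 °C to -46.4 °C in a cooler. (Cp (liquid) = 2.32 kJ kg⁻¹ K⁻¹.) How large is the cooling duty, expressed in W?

Q_c = 187000 W

Q = ṁ·Cp·ΔT = 5220 × 2.32 × (-46.4 − 9.07) = -671760 kJ/h
Converting: 671760 / 3600 s = 186.6 kW
Cooling duty = 186600 W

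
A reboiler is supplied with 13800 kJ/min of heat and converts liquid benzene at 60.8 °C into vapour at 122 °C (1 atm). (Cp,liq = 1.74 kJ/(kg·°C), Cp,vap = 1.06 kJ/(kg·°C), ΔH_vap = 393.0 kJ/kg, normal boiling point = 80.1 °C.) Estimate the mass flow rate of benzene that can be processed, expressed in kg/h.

Δh = 1.74×(80.1−60.8) + 393.0 + 1.06×(122−80.1) = 471 kJ/kg
Q = 13800 kJ/min = 230 kJ/s = 828000 kJ/h
ṁ = Q/Δh = 828000 / 471 = 1758 kg/h

ṁ = 1760 kg/h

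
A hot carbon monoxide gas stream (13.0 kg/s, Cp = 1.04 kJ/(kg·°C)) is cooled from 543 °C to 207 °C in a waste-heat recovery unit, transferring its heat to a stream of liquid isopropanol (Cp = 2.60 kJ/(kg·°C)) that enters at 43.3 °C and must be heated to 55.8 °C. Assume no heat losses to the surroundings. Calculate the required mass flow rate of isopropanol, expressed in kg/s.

ṁ_c = 140 kg/s

Heat released by hot stream: Q = 13.0 × 1.04 × (543 − 207) = 4542.7 kJ/s
Energy balance on cold side (adiabatic exchanger): Q = ṁ_c·Cp_c·(T_c,out − T_c,in)
ṁ_c = 4542.7 / [2.60 × (55.8 − 43.3)] = 139.78 kg/s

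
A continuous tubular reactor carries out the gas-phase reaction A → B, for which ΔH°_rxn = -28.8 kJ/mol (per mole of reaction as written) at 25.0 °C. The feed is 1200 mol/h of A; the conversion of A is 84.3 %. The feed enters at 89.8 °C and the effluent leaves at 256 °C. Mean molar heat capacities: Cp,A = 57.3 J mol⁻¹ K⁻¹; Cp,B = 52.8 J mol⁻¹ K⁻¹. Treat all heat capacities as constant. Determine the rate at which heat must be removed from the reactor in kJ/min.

Q_out = 313 kJ/min

Extent of reaction ξ = 0.843 × 1200 = 1011.6 mol/h
Reaction term: ξ·ΔH°_rxn = 1011.6 × -28.8 = -29134 kJ/h
Sensible, feed 89.8→25 °C: -4455.6 kJ/h
Outlet flows (mol/h): A 188.4, B 1011.6
Sensible, products 25→256 °C: 14832 kJ/h
Q = ΔH = -18758 kJ/h = -5.2105 kW
Heat removed = 312.63 kJ/min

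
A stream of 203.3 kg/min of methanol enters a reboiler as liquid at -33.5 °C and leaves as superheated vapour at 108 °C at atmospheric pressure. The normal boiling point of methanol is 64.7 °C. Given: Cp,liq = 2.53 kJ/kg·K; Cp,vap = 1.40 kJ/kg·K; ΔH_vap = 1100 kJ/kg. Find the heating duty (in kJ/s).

Q = 4770 kJ/s

liquid -33.5→64.7 °C: 248.45 kJ/kg
vaporisation at 64.7 °C: 1100 kJ/kg
vapour 64.7→108 °C: 60.62 kJ/kg
Δh = 248.45 + 1100 + 60.62 = 1409.1 kJ/kg
Q = ṁ·Δh = 203.3 kg/min × 1409.1 kJ/kg = 286460 kJ/min
|Q| = 4774.4 kW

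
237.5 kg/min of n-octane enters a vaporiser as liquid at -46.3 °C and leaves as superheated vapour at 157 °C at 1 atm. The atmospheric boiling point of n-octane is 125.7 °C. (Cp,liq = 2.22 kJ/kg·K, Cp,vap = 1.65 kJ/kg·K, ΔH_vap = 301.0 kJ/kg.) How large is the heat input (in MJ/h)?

liquid -46.3→125.7 °C: 381.84 kJ/kg
vaporisation at 125.7 °C: 301 kJ/kg
vapour 125.7→157 °C: 51.645 kJ/kg
Δh = 381.84 + 301 + 51.645 = 734.49 kJ/kg
Q = ṁ·Δh = 237.5 kg/min × 734.49 kJ/kg = 174440 kJ/min
|Q| = 2907.3 kW = 10466 MJ/h

Q = 10500 MJ/h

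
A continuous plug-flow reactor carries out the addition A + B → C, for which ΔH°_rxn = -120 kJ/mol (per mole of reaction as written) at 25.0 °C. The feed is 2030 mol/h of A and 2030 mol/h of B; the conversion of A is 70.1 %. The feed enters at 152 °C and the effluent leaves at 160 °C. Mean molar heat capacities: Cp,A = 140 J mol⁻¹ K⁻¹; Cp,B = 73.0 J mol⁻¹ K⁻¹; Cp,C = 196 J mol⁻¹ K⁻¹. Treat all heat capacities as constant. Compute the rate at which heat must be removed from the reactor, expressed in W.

Q_out = 47400 W

Extent of reaction ξ = 0.701 × 2030 = 1423 mol/h
Reaction term: ξ·ΔH°_rxn = 1423 × -120 = -170760 kJ/h
Sensible, feed 152→25 °C: -54914 kJ/h
Outlet flows (mol/h): A 606.97, B 606.97, C 1423
Sensible, products 25→160 °C: 55107 kJ/h
Q = ΔH = -170570 kJ/h = -47.381 kW
Heat removed = 47381 W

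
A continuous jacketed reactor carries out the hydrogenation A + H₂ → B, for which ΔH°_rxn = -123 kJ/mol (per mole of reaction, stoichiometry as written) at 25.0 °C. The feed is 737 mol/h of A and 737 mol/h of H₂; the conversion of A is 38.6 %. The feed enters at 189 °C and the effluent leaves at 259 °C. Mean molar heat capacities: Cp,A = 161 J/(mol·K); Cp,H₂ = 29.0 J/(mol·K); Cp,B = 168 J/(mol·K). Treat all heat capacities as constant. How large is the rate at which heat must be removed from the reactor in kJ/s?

Q_out = 7.40 kJ/s

Extent of reaction ξ = 0.386 × 737 = 284.48 mol/h
Reaction term: ξ·ΔH°_rxn = 284.48 × -123 = -34991 kJ/h
Sensible, feed 189→25 °C: -22965 kJ/h
Outlet flows (mol/h): A 452.52, H₂ 452.52, B 284.48
Sensible, products 25→259 °C: 31303 kJ/h
Q = ΔH = -26654 kJ/h = -7.4038 kW
Heat removed = 7.4038 kJ/s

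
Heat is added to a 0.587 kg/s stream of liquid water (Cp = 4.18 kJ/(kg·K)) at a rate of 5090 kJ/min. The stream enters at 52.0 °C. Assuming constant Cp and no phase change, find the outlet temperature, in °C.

T_out = 86.6 °C

Q = 5090 kJ/min = 84.833 kJ/s
ΔT = Q/(ṁ·Cp) = 84.833/(0.587×4.18) = 34.574 K
T_out = 52.0 + 34.574 = 86.574 °C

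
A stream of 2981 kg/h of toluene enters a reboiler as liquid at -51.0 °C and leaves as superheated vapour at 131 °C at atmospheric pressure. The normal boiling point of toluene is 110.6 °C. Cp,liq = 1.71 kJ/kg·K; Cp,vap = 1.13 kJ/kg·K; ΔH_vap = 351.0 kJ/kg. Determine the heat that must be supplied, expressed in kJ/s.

Q = 539 kJ/s

liquid -51.0→110.6 °C: 276.34 kJ/kg
vaporisation at 110.6 °C: 351 kJ/kg
vapour 110.6→131 °C: 23.052 kJ/kg
Δh = 276.34 + 351 + 23.052 = 650.39 kJ/kg
Q = ṁ·Δh = 2981 kg/h × 650.39 kJ/kg = 1.9388e+06 kJ/h
|Q| = 538.56 kW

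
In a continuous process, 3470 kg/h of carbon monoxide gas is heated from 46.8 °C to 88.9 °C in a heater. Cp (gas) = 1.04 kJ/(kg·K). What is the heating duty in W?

Q = ṁ·Cp·ΔT = 3470 × 1.04 × (88.9 − 46.8) = 151930 kJ/h
Converting: 151930 / 3600 s = 42.203 kW
Heating duty = 42203 W

Q = 42200 W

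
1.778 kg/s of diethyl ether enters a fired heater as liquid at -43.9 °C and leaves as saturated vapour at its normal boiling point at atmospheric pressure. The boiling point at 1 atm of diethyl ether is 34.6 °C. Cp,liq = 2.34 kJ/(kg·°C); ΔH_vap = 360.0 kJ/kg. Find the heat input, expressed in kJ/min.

Q = 58000 kJ/min

liquid -43.9→34.6 °C: 183.69 kJ/kg
vaporisation at 34.6 °C: 360 kJ/kg
Δh = 183.69 + 360 = 543.69 kJ/kg
Q = ṁ·Δh = 1.778 kg/s × 543.69 kJ/kg = 966.68 kJ/s
|Q| = 966.68 kW = 58001 kJ/min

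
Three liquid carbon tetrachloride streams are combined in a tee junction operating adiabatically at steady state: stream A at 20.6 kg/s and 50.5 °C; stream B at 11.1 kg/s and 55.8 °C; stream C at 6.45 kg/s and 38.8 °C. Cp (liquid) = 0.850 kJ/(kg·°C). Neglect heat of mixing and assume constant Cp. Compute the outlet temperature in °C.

T_out = 50.1 °C

Adiabatic, steady state ⇒ Σ ṁᵢCp,ᵢ(T_out − Tᵢ) = 0
T_out = Σ ṁᵢCp,ᵢTᵢ / Σ ṁᵢCp,ᵢ
      = 1623.4 / 32.428 = 50.064 °C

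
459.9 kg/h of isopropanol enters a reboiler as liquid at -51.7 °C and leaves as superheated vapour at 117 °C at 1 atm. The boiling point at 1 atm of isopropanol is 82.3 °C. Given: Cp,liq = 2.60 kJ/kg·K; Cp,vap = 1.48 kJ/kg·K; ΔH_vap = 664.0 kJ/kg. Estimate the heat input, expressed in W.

Q = 136000 W

liquid -51.7→82.3 °C: 348.4 kJ/kg
vaporisation at 82.3 °C: 664 kJ/kg
vapour 82.3→117 °C: 51.356 kJ/kg
Δh = 348.4 + 664 + 51.356 = 1063.8 kJ/kg
Q = ṁ·Δh = 459.9 kg/h × 1063.8 kJ/kg = 489220 kJ/h
|Q| = 135.89 kW = 135890 W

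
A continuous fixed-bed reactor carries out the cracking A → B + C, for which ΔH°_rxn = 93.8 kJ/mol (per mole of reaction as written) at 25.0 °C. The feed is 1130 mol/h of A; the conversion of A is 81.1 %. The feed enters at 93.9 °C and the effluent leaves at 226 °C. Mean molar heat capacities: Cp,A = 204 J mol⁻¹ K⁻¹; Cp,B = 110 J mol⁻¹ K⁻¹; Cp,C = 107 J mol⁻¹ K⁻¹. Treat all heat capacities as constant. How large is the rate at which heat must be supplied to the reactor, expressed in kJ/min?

Q_in = 1980 kJ/min

Extent of reaction ξ = 0.811 × 1130 = 916.43 mol/h
Reaction term: ξ·ΔH°_rxn = 916.43 × 93.8 = 85961 kJ/h
Sensible, feed 93.9→25 °C: -15883 kJ/h
Outlet flows (mol/h): A 213.57, B 916.43, C 916.43
Sensible, products 25→226 °C: 48729 kJ/h
Q = ΔH = 118810 kJ/h = 33.002 kW
Heat supplied = 1980.1 kJ/min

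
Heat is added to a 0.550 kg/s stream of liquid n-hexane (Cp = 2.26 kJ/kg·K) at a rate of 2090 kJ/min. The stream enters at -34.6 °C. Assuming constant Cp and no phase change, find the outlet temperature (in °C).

Q = 2090 kJ/min = 34.833 kJ/s
ΔT = Q/(ṁ·Cp) = 34.833/(0.550×2.26) = 28.024 K
T_out = -34.6 + 28.024 = -6.5764 °C

T_out = -6.58 °C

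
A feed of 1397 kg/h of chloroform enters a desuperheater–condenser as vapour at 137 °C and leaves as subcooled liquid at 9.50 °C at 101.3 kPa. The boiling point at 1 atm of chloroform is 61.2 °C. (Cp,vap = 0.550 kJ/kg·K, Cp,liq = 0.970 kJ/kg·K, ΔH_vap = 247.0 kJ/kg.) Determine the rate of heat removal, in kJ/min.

Q_c = 7890 kJ/min

vapour 137→61.2 °C: -41.69 kJ/kg
condensation at 61.2 °C: -247 kJ/kg
liquid 61.2→9.50 °C: -50.149 kJ/kg
Δh = -41.69 + -247 + -50.149 = -338.84 kJ/kg
Q = ṁ·Δh = 1397 kg/h × -338.84 kJ/kg = -473360 kJ/h
|Q| = 131.49 kW = 7889.3 kJ/min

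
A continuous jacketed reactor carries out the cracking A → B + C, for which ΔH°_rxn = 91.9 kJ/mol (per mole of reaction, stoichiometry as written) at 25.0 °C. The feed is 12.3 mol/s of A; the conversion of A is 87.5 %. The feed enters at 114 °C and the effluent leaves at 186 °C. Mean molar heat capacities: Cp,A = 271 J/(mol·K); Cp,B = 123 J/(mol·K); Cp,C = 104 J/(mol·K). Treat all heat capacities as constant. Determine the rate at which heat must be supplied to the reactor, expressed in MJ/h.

Extent of reaction ξ = 0.875 × 12.3 = 10.763 mol/s
Reaction term: ξ·ΔH°_rxn = 10.763 × 91.9 = 989.07 kJ/s
Sensible, feed 114→25 °C: -296.66 kJ/s
Outlet flows (mol/s): A 1.5375, B 10.763, C 10.763
Sensible, products 25→186 °C: 460.42 kJ/s
Q = ΔH = 1152.8 kJ/s = 1152.8 kW
Heat supplied = 4150.2 MJ/h

Q_in = 4150 MJ/h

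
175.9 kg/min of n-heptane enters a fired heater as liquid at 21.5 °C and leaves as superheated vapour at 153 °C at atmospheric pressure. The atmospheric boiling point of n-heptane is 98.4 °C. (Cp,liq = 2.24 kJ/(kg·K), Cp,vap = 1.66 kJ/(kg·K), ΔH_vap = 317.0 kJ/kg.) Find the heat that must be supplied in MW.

liquid 21.5→98.4 °C: 172.26 kJ/kg
vaporisation at 98.4 °C: 317 kJ/kg
vapour 98.4→153 °C: 90.636 kJ/kg
Δh = 172.26 + 317 + 90.636 = 579.89 kJ/kg
Q = ṁ·Δh = 175.9 kg/min × 579.89 kJ/kg = 102000 kJ/min
|Q| = 1700.1 kW = 1.7001 MW

Q = 1.70 MW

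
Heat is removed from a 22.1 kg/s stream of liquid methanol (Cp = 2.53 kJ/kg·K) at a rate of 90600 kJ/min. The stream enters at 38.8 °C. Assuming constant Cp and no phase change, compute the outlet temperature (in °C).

T_out = 11.8 °C

Q = 90600 kJ/min = 1510 kJ/s
ΔT = Q/(ṁ·Cp) = 1510/(22.1×2.53) = 27.006 K
T_out = 38.8 − 27.006 = 11.794 °C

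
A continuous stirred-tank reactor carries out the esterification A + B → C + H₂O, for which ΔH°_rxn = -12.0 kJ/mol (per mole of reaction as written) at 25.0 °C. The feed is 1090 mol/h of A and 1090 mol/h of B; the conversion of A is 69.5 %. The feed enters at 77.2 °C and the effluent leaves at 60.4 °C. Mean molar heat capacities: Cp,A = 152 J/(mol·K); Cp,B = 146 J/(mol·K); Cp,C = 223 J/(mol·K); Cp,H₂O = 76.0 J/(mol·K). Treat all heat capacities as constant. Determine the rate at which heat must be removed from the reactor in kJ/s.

Extent of reaction ξ = 0.695 × 1090 = 757.55 mol/h
Reaction term: ξ·ΔH°_rxn = 757.55 × -12.0 = -9090.6 kJ/h
Sensible, feed 77.2→25 °C: -16956 kJ/h
Outlet flows (mol/h): A 332.45, B 332.45, C 757.55, H₂O 757.55
Sensible, products 25→60.4 °C: 11525 kJ/h
Q = ΔH = -14521 kJ/h = -4.0335 kW
Heat removed = 4.0335 kJ/s

Q_out = 4.03 kJ/s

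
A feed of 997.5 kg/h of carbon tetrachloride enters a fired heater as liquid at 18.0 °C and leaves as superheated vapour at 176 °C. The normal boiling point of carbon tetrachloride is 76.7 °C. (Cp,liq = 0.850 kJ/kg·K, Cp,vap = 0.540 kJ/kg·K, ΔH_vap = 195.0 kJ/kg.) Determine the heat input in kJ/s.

Q = 82.7 kJ/s

liquid 18.0→76.7 °C: 49.895 kJ/kg
vaporisation at 76.7 °C: 195 kJ/kg
vapour 76.7→176 °C: 53.622 kJ/kg
Δh = 49.895 + 195 + 53.622 = 298.52 kJ/kg
Q = ṁ·Δh = 997.5 kg/h × 298.52 kJ/kg = 297770 kJ/h
|Q| = 82.714 kW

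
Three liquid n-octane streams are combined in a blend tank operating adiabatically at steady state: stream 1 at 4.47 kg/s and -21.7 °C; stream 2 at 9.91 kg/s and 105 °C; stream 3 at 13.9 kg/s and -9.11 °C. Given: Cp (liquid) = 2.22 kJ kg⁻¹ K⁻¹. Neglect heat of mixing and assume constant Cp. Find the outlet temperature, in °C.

T_out = 28.9 °C

Energy balance with Q = 0: Σ ṁᵢCp,ᵢ(T_out − Tᵢ) = 0
T_out = Σ ṁᵢCp,ᵢTᵢ / Σ ṁᵢCp,ᵢ
      = 1813.6 / 62.782 = 28.887 °C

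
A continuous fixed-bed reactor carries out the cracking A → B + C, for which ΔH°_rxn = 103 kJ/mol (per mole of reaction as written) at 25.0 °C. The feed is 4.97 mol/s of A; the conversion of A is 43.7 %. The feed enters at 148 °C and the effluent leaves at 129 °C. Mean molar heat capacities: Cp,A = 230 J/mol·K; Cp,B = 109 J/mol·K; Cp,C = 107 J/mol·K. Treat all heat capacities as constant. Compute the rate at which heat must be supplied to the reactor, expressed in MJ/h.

Q_in = 716 MJ/h

Extent of reaction ξ = 0.437 × 4.97 = 2.1719 mol/s
Reaction term: ξ·ΔH°_rxn = 2.1719 × 103 = 223.7 kJ/s
Sensible, feed 148→25 °C: -140.6 kJ/s
Outlet flows (mol/s): A 2.7981, B 2.1719, C 2.1719
Sensible, products 25→129 °C: 115.72 kJ/s
Q = ΔH = 198.82 kJ/s = 198.82 kW
Heat supplied = 715.76 MJ/h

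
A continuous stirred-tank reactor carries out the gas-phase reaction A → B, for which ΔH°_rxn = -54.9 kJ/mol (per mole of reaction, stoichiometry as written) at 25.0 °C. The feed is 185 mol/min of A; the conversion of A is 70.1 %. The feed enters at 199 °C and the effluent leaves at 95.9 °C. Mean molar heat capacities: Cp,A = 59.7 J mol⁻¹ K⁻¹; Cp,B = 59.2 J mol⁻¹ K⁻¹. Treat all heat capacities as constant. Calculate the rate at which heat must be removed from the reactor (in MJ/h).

Q_out = 496 MJ/h

Extent of reaction ξ = 0.701 × 185 = 129.69 mol/min
Reaction term: ξ·ΔH°_rxn = 129.69 × -54.9 = -7119.7 kJ/min
Sensible, feed 199→25 °C: -1921.7 kJ/min
Outlet flows (mol/min): A 55.315, B 129.69
Sensible, products 25→95.9 °C: 778.46 kJ/min
Q = ΔH = -8263 kJ/min = -137.72 kW
Heat removed = 495.78 MJ/h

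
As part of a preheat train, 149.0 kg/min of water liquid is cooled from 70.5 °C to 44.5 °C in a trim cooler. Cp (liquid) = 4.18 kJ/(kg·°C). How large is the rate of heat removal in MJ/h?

Q = ṁ·Cp·ΔT = 149.0 × 4.18 × (44.5 − 70.5) = -16193 kJ/min
Converting: 16193 / 60 s = 269.89 kW
Cooling duty = 971.6 MJ/h

Q_c = 972 MJ/h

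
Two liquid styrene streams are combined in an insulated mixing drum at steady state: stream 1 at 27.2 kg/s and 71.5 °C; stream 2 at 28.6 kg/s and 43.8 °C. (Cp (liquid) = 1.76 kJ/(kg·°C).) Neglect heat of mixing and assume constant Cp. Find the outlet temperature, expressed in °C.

T_out = 57.3 °C

Adiabatic, steady state ⇒ Σ ṁᵢCp,ᵢ(T_out − Tᵢ) = 0
Σ ṁᵢCp,ᵢTᵢ = 27.2×1.76×71.5 + 28.6×1.76×43.8 = 5627.6
Σ ṁᵢCp,ᵢ = 27.2×1.76 + 28.6×1.76 = 98.208
T_out = 5627.6 / 98.208 = 57.303 °C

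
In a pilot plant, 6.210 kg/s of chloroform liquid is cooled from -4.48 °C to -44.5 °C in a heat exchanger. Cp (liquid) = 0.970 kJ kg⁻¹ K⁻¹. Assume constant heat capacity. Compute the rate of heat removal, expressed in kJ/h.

Q_c = 868000 kJ/h

Q = ṁ·Cp·ΔT = 6.210 × 0.970 × (-44.5 − -4.48) = -241.07 kJ/s
Cooling duty = 867850 kJ/h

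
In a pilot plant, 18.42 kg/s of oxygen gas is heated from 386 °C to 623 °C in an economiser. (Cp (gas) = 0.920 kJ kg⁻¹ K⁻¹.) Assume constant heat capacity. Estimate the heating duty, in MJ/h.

Q = 14500 MJ/h

Q = ṁ·Cp·ΔT = 18.42 × 0.920 × (623 − 386) = 4016.3 kJ/s
Heating duty = 14459 MJ/h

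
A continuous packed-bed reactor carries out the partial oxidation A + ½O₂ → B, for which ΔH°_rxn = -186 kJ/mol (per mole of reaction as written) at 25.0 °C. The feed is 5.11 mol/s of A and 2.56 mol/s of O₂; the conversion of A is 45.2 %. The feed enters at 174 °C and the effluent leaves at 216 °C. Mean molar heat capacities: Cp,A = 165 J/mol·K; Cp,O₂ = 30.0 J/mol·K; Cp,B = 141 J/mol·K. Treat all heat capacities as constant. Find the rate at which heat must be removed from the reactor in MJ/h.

Q_out = 1470 MJ/h

Extent of reaction ξ = 0.452 × 5.11 = 2.3097 mol/s
Reaction term: ξ·ΔH°_rxn = 2.3097 × -186 = -429.61 kJ/s
Sensible, feed 174→25 °C: -137.07 kJ/s
Outlet flows (mol/s): A 2.8003, O₂ 1.4051, B 2.3097
Sensible, products 25→216 °C: 158.51 kJ/s
Q = ΔH = -408.18 kJ/s = -408.18 kW
Heat removed = 1469.4 MJ/h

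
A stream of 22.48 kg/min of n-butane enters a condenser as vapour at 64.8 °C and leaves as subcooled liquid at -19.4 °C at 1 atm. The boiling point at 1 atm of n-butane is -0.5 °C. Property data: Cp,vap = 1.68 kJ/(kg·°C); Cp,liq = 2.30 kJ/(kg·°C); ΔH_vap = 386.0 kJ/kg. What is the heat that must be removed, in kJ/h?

Q_c = 727000 kJ/h

vapour 64.8→-0.5 °C: -109.7 kJ/kg
condensation at -0.5 °C: -386 kJ/kg
liquid -0.5→-19.4 °C: -43.47 kJ/kg
Δh = -109.7 + -386 + -43.47 = -539.17 kJ/kg
Q = ṁ·Δh = 22.48 kg/min × -539.17 kJ/kg = -12121 kJ/min
|Q| = 202.01 kW = 727240 kJ/h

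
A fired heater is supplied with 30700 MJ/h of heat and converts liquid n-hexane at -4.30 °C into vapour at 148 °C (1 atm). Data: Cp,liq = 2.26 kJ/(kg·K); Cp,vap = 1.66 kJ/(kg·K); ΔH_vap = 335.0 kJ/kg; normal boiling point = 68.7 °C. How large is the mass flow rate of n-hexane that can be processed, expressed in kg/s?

Δh = 2.26×(68.7−-4.30) + 335.0 + 1.66×(148−68.7) = 631.62 kJ/kg
Q = 30700 MJ/h = 8527.8 kJ/s = 8527.8 kJ/s
ṁ = Q/Δh = 8527.8 / 631.62 = 13.501 kg/s

ṁ = 13.5 kg/s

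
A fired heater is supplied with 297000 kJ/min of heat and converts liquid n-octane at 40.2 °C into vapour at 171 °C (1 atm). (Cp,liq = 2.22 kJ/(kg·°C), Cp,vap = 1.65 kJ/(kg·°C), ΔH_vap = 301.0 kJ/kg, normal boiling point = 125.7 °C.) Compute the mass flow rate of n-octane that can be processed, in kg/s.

ṁ = 8.75 kg/s

Δh = 2.22×(125.7−40.2) + 301.0 + 1.65×(171−125.7) = 565.56 kJ/kg
Q = 297000 kJ/min = 4950 kJ/s = 4950 kJ/s
ṁ = Q/Δh = 4950 / 565.56 = 8.7525 kg/s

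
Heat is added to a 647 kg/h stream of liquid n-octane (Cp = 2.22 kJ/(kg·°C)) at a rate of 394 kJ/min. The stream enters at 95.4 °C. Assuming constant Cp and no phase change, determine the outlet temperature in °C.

Q = 394 kJ/min = 23640 kJ/h
ΔT = Q/(ṁ·Cp) = 23640/(647×2.22) = 16.458 K
T_out = 95.4 + 16.458 = 111.86 °C

T_out = 112 °C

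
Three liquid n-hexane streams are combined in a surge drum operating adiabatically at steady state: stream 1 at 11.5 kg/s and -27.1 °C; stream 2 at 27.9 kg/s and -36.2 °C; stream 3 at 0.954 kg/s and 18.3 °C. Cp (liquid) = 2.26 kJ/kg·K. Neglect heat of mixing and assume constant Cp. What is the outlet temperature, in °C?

T_out = -32.3 °C

Energy balance with Q = 0: Σ ṁᵢCp,ᵢ(T_out − Tᵢ) = 0
Σ ṁᵢCp,ᵢTᵢ = 11.5×2.26×-27.1 + 27.9×2.26×-36.2 + 0.954×2.26×18.3 = -2947.4
Σ ṁᵢCp,ᵢ = 11.5×2.26 + 27.9×2.26 + 0.954×2.26 = 91.2
T_out = -2947.4 / 91.2 = -32.318 °C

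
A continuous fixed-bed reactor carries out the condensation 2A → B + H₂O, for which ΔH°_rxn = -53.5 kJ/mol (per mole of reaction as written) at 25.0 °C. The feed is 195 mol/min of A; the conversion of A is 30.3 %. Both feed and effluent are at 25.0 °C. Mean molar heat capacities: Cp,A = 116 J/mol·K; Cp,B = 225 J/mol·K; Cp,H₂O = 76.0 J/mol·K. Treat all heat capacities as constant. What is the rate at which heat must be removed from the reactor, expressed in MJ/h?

Q_out = 94.8 MJ/h

Extent of reaction ξ = 0.303 × 195 / 2 = 29.543 mol/min
Reaction term: ξ·ΔH°_rxn = 29.543 × -53.5 = -1580.5 kJ/min
Q = ΔH = -1580.5 kJ/min = -26.342 kW
Heat removed = 94.831 MJ/h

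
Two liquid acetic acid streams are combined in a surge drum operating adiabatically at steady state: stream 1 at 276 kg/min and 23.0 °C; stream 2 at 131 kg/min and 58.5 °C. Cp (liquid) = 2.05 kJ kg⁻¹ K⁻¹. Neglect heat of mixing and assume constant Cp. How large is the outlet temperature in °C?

No heat crosses the boundary, so H_out = H_in.
Σ ṁᵢCp,ᵢTᵢ = 276×2.05×23.0 + 131×2.05×58.5 = 28724
Σ ṁᵢCp,ᵢ = 276×2.05 + 131×2.05 = 834.35
T_out = 28724 / 834.35 = 34.426 °C

T_out = 34.4 °C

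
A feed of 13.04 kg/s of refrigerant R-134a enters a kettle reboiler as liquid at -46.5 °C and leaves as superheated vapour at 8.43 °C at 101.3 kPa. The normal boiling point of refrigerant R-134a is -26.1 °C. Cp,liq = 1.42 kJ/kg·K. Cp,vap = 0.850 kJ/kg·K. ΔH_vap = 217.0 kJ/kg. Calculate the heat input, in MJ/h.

Q = 12900 MJ/h

liquid -46.5→-26.1 °C: 28.968 kJ/kg
vaporisation at -26.1 °C: 217 kJ/kg
vapour -26.1→8.43 °C: 29.351 kJ/kg
Δh = 28.968 + 217 + 29.351 = 275.32 kJ/kg
Q = ṁ·Δh = 13.04 kg/s × 275.32 kJ/kg = 3590.2 kJ/s
|Q| = 3590.2 kW = 12925 MJ/h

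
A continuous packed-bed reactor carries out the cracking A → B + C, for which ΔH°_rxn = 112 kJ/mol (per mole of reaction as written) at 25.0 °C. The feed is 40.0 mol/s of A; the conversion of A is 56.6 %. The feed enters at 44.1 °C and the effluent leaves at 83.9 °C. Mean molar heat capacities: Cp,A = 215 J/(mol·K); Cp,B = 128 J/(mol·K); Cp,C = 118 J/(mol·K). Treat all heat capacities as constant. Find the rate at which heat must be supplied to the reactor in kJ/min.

Extent of reaction ξ = 0.566 × 40.0 = 22.64 mol/s
Reaction term: ξ·ΔH°_rxn = 22.64 × 112 = 2535.7 kJ/s
Sensible, feed 44.1→25 °C: -164.26 kJ/s
Outlet flows (mol/s): A 17.36, B 22.64, C 22.64
Sensible, products 25→83.9 °C: 547.88 kJ/s
Q = ΔH = 2919.3 kJ/s = 2919.3 kW
Heat supplied = 175160 kJ/min

Q_in = 175000 kJ/min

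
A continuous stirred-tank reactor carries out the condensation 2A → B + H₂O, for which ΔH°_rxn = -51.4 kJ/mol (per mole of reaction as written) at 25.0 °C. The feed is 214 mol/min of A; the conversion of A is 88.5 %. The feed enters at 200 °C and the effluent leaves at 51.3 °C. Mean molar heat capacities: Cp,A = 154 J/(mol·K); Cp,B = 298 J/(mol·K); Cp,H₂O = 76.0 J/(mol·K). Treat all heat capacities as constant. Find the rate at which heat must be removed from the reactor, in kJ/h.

Q_out = 576000 kJ/h

Extent of reaction ξ = 0.885 × 214 / 2 = 94.695 mol/min
Reaction term: ξ·ΔH°_rxn = 94.695 × -51.4 = -4867.3 kJ/min
Sensible, feed 200→25 °C: -5767.3 kJ/min
Outlet flows (mol/min): A 24.61, B 94.695, H₂O 94.695
Sensible, products 25→51.3 °C: 1031.1 kJ/min
Q = ΔH = -9603.5 kJ/min = -160.06 kW
Heat removed = 576210 kJ/h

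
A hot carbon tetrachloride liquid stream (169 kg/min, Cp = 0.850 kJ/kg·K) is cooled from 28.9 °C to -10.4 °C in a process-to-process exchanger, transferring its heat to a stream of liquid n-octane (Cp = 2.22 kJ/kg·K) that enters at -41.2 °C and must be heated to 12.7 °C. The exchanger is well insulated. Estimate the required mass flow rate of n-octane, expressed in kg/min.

Heat released by hot stream: Q = 169 × 0.850 × (28.9 − -10.4) = 5645.4 kJ/min
Energy balance on cold side (adiabatic exchanger): Q = ṁ_c·Cp_c·(T_c,out − T_c,in)
ṁ_c = 5645.4 / [2.22 × (12.7 − -41.2)] = 47.18 kg/min

ṁ_c = 47.2 kg/min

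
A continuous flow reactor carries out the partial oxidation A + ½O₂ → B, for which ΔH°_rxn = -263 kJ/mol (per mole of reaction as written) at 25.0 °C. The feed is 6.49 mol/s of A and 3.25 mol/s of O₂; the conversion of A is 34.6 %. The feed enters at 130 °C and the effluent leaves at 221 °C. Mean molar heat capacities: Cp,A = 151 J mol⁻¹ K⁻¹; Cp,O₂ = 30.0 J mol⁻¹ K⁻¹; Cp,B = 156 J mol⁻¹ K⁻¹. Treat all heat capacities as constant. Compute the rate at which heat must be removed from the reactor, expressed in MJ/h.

Extent of reaction ξ = 0.346 × 6.49 = 2.2455 mol/s
Reaction term: ξ·ΔH°_rxn = 2.2455 × -263 = -590.58 kJ/s
Sensible, feed 130→25 °C: -113.14 kJ/s
Outlet flows (mol/s): A 4.2445, O₂ 2.1272, B 2.2455
Sensible, products 25→221 °C: 206.79 kJ/s
Q = ΔH = -496.93 kJ/s = -496.93 kW
Heat removed = 1788.9 MJ/h

Q_out = 1790 MJ/h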